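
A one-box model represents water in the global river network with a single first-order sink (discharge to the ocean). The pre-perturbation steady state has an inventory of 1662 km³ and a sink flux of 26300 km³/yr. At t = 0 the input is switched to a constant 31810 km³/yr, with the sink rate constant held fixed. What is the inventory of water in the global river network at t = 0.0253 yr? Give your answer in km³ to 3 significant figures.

Residence time τ = M₀/F₀ = 0.06319 yr. The eventual steady state is M_∞ = M₀·(F₁/F₀) = 1662 × 31810/26300 = 2010.2 km³.
The anomaly ΔM(t) = M(t) − M_∞ decays as ΔM₀·e^(−t/τ) with ΔM₀ = 1662 − 2010.2 = −348.2 km³.
At t = 0.0253 yr, e^(−t/τ) = e^(−0.4004) = 0.6701, so ΔM = −233.3 km³ and M = 2010.2 − 233.3 = 1776.9 km³.

1780 km³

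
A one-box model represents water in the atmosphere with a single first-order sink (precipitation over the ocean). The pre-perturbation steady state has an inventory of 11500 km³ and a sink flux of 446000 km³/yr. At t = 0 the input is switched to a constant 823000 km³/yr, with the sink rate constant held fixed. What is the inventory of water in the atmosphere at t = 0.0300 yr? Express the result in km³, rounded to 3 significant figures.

The sink rate constant is k = F₀/M₀ = 446000/11500 = 38.78 yr⁻¹.
Solving dM/dt = F₁ − kM with M(0) = M₀ gives M(t) = F₁/k + (M₀ − F₁/k)·e^(−kt).
F₁/k = 823000/38.78 = 21221 km³; kt = 38.78 × 0.0300 = 1.163, e^(−kt) = 0.3124.
M(0.0300) = 21221 + (11500 − 21221) × 0.3124 = 21221 − 3037 = 18184 km³.

18200 km³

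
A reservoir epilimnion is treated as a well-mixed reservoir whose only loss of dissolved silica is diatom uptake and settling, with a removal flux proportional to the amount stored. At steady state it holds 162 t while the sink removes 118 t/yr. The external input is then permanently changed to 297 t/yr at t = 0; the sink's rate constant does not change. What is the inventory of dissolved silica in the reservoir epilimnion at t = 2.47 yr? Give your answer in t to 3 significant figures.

367 t

τ = M₀/F₀ = 162/118 = 1.373 yr; rate constant k = 1/τ.
New steady state M_∞ = F₁/k = F₁·τ = 297 × 1.373 = 407.75 t.
M(t) = M_∞ + (M₀ − M_∞)·e^(−t/τ); t/τ = 2.47/1.373 = 1.799, so e^(−t/τ) = 0.1654.
M(t) = 407.75 − 245.7 × 0.1654 = 367.09 t.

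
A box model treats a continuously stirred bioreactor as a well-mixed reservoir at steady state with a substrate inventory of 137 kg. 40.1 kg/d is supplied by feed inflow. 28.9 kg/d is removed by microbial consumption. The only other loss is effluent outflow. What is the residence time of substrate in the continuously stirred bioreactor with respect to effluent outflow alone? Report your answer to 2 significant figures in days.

12 d

At steady state ΣF_in = ΣF_out.
ΣF_in = 40.100 kg/d.
Effluent outflow flux = ΣF_in − (28.9) = 40.100 − 28.90 = 11.20 kg/d.
τ = M / F = 137 / 11.20 = 12.23 d.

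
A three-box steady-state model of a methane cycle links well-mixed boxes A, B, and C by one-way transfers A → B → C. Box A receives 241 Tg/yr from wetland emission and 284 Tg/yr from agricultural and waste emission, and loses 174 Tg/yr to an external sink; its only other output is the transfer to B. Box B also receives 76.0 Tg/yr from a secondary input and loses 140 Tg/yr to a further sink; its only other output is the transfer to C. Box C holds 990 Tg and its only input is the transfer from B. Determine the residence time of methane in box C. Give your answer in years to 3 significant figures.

3.45 yr

Box A: F(A→B) = (241 + 284) − 174 = 351.00 Tg/yr.
Box B: F(B→C) = (351.00 + 76.0) − 140 = 287.00 Tg/yr.
Box C throughput = its input = 287.00 Tg/yr; τ = 990 / 287.00 = 3.449 yr.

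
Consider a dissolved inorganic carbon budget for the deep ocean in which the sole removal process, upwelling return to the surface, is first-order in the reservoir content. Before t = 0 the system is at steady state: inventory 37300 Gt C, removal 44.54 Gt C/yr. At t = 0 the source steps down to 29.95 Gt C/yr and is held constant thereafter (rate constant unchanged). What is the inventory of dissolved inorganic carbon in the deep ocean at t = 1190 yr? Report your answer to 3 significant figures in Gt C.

τ = M₀/F₀ = 37300/44.54 = 837.4 yr; rate constant k = 1/τ.
New steady state M_∞ = F₁/k = F₁·τ = 29.95 × 837.4 = 25082 Gt C.
M(t) = M_∞ + (M₀ − M_∞)·e^(−t/τ); t/τ = 1190/837.4 = 1.421, so e^(−t/τ) = 0.2415.
M(t) = 25082 + 12220 × 0.2415 = 28032 Gt C.

28000 Gt C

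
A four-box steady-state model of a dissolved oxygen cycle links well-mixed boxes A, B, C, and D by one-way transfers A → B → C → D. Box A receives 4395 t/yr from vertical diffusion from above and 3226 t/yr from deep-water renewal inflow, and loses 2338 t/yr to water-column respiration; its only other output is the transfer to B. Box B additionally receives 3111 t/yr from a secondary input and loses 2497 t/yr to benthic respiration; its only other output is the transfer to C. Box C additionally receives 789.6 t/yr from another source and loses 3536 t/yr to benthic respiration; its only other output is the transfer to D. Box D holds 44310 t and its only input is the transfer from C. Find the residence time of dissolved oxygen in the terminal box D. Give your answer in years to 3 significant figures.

Box A: F(A→B) = (4395 + 3226) − 2338 = 5283.0 t/yr.
Box B: F(B→C) = (5283.0 + 3111) − 2497 = 5897.0 t/yr.
Box C: F(C→D) = (5897.0 + 789.6) − 3536 = 3150.6 t/yr.
Box D throughput = its input = 3150.6 t/yr; τ = 44310 / 3150.6 = 14.06 yr.

14.1 yr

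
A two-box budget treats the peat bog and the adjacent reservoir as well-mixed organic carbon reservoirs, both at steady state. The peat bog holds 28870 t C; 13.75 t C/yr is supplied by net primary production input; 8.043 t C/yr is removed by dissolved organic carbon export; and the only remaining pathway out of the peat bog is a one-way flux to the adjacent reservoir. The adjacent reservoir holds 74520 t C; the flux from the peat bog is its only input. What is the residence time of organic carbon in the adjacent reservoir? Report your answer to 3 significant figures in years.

Balance the peat bog: ΣF_in = 13.750 t C/yr.
Flux to the adjacent reservoir = ΣF_in − (8.043) = 5.7070 t C/yr.
At steady state the output of the adjacent reservoir equals its input, 5.7070 t C/yr.
τ = M / F = 74520 / 5.7070 = 13060 yr.

13100 yr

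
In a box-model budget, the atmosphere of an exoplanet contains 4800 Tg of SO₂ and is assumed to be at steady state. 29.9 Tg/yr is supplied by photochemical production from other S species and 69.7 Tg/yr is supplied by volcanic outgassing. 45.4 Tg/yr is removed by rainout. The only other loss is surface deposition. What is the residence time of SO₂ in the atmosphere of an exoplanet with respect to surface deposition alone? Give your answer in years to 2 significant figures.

At steady state ΣF_in = ΣF_out.
ΣF_in = 29.9 + 69.7 = 99.600 Tg/yr.
Surface deposition flux = ΣF_in − (45.4) = 99.600 − 45.40 = 54.20 Tg/yr.
τ = M / F = 4800 / 54.20 = 88.56 yr.

89 yr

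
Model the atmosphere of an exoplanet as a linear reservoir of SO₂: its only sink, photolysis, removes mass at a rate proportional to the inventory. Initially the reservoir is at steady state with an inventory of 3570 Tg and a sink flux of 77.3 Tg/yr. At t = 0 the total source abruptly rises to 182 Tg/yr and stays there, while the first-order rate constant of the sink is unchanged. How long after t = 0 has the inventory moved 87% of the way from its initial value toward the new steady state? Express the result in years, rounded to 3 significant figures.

94.2 yr

τ = M₀/F₀ = 3570/77.3 = 46.18 yr.
The remaining gap fraction is e^(−t/τ); 87% covered ⇒ e^(−t/τ) = 0.130.
t = −τ ln(0.130) = 46.18 × 2.040 = 94.22 yr.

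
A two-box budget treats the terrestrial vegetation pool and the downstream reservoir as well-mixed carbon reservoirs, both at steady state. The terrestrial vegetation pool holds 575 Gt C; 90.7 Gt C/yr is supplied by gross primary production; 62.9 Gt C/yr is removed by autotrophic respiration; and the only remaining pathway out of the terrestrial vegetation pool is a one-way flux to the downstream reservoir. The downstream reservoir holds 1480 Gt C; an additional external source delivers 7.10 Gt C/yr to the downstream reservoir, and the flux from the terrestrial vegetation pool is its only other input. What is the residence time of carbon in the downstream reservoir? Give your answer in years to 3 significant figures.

42.4 yr

Balance the terrestrial vegetation pool: ΣF_in = 90.700 Gt C/yr.
Flux to the downstream reservoir = ΣF_in − (62.9) = 27.800 Gt C/yr.
Total input to the downstream reservoir = 27.800 + 7.10 = 34.900 Gt C/yr; at steady state this equals its total output.
τ = M / F = 1480 / 34.900 = 42.41 yr.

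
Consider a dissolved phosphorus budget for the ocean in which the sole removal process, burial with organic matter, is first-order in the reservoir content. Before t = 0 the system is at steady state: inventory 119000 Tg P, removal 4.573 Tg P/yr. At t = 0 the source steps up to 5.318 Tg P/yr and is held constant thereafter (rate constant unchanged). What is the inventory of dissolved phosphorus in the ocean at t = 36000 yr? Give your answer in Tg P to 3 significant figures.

134000 Tg P

τ = M₀/F₀ = 119000/4.573 = 26020 yr; rate constant k = 1/τ.
New steady state M_∞ = F₁/k = F₁·τ = 5.318 × 26020 = 138390 Tg P.
M(t) = M_∞ + (M₀ − M_∞)·e^(−t/τ); t/τ = 36000/26020 = 1.383, so e^(−t/τ) = 0.2507.
M(t) = 138390 − 19390 × 0.2507 = 133530 Tg P.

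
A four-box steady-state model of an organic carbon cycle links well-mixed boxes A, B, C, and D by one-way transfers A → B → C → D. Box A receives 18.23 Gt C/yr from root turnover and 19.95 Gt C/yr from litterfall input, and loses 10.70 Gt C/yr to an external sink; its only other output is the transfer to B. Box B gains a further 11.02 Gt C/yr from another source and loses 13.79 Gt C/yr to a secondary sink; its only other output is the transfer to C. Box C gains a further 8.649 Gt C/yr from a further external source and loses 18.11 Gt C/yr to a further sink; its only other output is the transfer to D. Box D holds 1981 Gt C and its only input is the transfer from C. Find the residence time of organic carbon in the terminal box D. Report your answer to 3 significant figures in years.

Box A: F(A→B) = (18.23 + 19.95) − 10.70 = 27.480 Gt C/yr.
Box B: F(B→C) = (27.480 + 11.02) − 13.79 = 24.710 Gt C/yr.
Box C: F(C→D) = (24.710 + 8.649) − 18.11 = 15.249 Gt C/yr.
Box D throughput = its input = 15.249 Gt C/yr; τ = 1981 / 15.249 = 129.9 yr.

130 yr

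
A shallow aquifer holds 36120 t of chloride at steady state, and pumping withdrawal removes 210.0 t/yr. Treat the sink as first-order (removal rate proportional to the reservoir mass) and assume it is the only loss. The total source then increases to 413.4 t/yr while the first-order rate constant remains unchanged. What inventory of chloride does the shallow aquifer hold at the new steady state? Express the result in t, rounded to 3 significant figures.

Rate constant k = F/M = 210.0 / 36120 = 0.005814 yr⁻¹.
At the new steady state, source = k·M_new ⇒ M_new = 413.4 / 0.005814 = 71100 t.
(Equivalently M_new = M × F_new/F_old = 36120 × 413.4/210.0.)

71100 t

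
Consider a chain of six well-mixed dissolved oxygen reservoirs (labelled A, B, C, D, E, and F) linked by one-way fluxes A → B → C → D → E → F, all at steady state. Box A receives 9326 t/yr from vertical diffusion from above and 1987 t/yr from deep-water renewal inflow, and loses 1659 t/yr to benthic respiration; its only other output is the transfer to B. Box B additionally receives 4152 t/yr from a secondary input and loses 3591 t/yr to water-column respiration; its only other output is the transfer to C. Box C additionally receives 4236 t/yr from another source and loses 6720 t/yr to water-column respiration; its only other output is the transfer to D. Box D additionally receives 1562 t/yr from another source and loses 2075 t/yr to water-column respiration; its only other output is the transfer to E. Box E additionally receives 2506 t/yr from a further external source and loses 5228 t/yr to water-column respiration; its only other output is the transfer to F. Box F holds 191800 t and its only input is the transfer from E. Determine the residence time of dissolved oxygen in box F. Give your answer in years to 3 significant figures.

42.7 yr

Box A: F(A→B) = (9326 + 1987) − 1659 = 9654.0 t/yr.
Box B: F(B→C) = (9654.0 + 4152) − 3591 = 10215 t/yr.
Box C: F(C→D) = (10215 + 4236) − 6720 = 7731.0 t/yr.
Box D: F(D→E) = (7731.0 + 1562) − 2075 = 7218.0 t/yr.
Box E: F(E→F) = (7218.0 + 2506) − 5228 = 4496.0 t/yr.
Box F throughput = its input = 4496.0 t/yr; τ = 191800 / 4496.0 = 42.66 yr.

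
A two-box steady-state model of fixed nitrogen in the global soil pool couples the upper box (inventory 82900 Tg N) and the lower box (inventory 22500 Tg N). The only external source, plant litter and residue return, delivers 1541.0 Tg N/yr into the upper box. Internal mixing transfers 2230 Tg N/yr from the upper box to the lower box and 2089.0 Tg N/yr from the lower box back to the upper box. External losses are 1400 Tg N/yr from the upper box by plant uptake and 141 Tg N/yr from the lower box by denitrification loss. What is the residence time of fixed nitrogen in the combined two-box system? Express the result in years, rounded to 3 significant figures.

68.4 yr

Residence time in the combined system uses the total inventory and the total *external* removal — internal exchanges between the two boxes cancel.
M_total = 82900 + 22500 = 105400 Tg N.
ΣF_external_out = 1400 + 141 = 1541.0 Tg N/yr.
τ = M_total / ΣF_ext = 105400 / 1541.0 = 68.40 yr.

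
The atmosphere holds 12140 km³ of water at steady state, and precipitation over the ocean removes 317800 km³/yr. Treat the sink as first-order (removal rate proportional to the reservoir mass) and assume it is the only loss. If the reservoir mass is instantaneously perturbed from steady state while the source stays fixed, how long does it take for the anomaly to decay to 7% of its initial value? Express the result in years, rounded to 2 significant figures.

0.10 yr

For a linear reservoir the anomaly decays as exp(−t/τ) with τ = M/F = 12140/317800 = 0.03820 yr.
exp(−t/τ) = 0.07 ⇒ t = −τ ln(0.07) = 0.03820 × 2.659 = 0.1016 yr.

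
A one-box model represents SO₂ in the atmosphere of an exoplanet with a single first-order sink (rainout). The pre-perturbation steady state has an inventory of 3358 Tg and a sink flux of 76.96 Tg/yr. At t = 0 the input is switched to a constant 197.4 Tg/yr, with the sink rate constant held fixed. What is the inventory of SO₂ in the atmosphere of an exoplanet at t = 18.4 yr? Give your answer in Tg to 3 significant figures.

5170 Tg

τ = M₀/F₀ = 3358/76.96 = 43.63 yr; rate constant k = 1/τ.
New steady state M_∞ = F₁/k = F₁·τ = 197.4 × 43.63 = 8613.2 Tg.
M(t) = M_∞ + (M₀ − M_∞)·e^(−t/τ); t/τ = 18.4/43.63 = 0.4217, so e^(−t/τ) = 0.6559.
M(t) = 8613.2 − 5255 × 0.6559 = 5166.1 Tg.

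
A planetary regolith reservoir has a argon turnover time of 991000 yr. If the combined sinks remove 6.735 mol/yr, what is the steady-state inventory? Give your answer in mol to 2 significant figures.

6.7×10^6 mol

τ = M/F ⇒ M = τ × F = 991000 × 6.735 = 6.674×10^6 mol.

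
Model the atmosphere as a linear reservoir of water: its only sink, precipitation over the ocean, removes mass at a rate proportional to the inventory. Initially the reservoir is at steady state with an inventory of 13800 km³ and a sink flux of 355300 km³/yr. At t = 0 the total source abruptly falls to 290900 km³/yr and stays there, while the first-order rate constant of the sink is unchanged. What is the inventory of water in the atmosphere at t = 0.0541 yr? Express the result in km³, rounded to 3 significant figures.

The sink rate constant is k = F₀/M₀ = 355300/13800 = 25.75 yr⁻¹.
Solving dM/dt = F₁ − kM with M(0) = M₀ gives M(t) = F₁/k + (M₀ − F₁/k)·e^(−kt).
F₁/k = 290900/25.75 = 11299 km³; kt = 25.75 × 0.0541 = 1.393, e^(−kt) = 0.2484.
M(0.0541) = 11299 + (13800 − 11299) × 0.2484 = 11299 + 621.2 = 11920 km³.

11900 km³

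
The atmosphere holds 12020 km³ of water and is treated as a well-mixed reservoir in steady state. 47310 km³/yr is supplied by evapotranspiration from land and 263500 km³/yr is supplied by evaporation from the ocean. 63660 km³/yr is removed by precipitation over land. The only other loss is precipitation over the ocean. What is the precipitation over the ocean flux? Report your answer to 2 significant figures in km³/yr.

At steady state ΣF_in = ΣF_out.
ΣF_in = 47310 + 263500 = 310810 km³/yr.
Precipitation over the ocean flux = ΣF_in − (63660) = 310810 − 63660 = 247200 km³/yr.

250000 km³/yr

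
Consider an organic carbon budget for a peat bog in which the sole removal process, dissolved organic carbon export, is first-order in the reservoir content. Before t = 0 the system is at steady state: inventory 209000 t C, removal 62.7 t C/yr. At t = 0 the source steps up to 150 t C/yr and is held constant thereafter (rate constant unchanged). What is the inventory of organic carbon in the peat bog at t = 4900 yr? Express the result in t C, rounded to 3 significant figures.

Residence time τ = M₀/F₀ = 3333 yr. The eventual steady state is M_∞ = M₀·(F₁/F₀) = 209000 × 150/62.7 = 500000 t C.
The anomaly ΔM(t) = M(t) − M_∞ decays as ΔM₀·e^(−t/τ) with ΔM₀ = 209000 − 500000 = −291000 t C.
At t = 4900 yr, e^(−t/τ) = e^(−1.470) = 0.2299, so ΔM = −66910 t C and M = 500000 − 66910 = 433090 t C.

433000 t C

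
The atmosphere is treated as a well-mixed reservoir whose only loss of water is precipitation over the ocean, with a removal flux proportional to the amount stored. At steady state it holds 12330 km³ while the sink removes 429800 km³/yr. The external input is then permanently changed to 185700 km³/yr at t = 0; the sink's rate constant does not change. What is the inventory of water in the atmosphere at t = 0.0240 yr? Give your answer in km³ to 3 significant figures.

8360 km³

τ = M₀/F₀ = 12330/429800 = 0.02869 yr; rate constant k = 1/τ.
New steady state M_∞ = F₁/k = F₁·τ = 185700 × 0.02869 = 5327.3 km³.
M(t) = M_∞ + (M₀ − M_∞)·e^(−t/τ); t/τ = 0.0240/0.02869 = 0.8366, so e^(−t/τ) = 0.4332.
M(t) = 5327.3 + 7003 × 0.4332 = 8360.8 km³.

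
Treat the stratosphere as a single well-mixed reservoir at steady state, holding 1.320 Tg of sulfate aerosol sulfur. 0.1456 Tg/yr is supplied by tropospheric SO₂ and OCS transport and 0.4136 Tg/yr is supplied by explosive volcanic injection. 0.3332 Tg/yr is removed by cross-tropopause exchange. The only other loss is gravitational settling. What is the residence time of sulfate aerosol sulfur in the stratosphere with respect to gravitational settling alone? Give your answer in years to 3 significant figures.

5.84 yr

At steady state ΣF_in = ΣF_out.
ΣF_in = 0.1456 + 0.4136 = 0.55920 Tg/yr.
Gravitational settling flux = ΣF_in − (0.3332) = 0.55920 − 0.3332 = 0.2260 Tg/yr.
τ = M / F = 1.320 / 0.2260 = 5.841 yr.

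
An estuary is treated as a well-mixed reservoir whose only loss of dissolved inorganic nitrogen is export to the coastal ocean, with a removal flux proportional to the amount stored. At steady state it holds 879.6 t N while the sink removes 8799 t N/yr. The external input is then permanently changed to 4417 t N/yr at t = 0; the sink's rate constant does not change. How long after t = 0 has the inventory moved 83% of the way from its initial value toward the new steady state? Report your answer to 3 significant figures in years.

0.177 yr

τ = M₀/F₀ = 879.6/8799 = 0.09997 yr.
The remaining gap fraction is e^(−t/τ); 83% covered ⇒ e^(−t/τ) = 0.170.
t = −τ ln(0.170) = 0.09997 × 1.772 = 0.1771 yr.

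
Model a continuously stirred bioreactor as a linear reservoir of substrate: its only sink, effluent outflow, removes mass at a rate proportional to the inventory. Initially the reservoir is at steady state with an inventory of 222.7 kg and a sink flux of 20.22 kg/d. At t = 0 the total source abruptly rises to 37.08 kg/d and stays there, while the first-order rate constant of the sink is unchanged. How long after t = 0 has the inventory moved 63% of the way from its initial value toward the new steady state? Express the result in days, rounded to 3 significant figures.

τ = M₀/F₀ = 222.7/20.22 = 11.01 d.
The remaining gap fraction is e^(−t/τ); 63% covered ⇒ e^(−t/τ) = 0.370.
t = −τ ln(0.370) = 11.01 × 0.9943 = 10.95 d.

11.0 d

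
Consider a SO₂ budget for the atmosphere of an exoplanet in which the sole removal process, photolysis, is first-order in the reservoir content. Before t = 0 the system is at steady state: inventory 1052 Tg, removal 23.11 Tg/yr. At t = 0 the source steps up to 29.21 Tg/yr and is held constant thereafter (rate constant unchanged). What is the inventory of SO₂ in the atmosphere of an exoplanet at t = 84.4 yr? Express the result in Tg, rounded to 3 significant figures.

τ = M₀/F₀ = 1052/23.11 = 45.52 yr; rate constant k = 1/τ.
New steady state M_∞ = F₁/k = F₁·τ = 29.21 × 45.52 = 1329.7 Tg.
M(t) = M_∞ + (M₀ − M_∞)·e^(−t/τ); t/τ = 84.4/45.52 = 1.854, so e^(−t/τ) = 0.1566.
M(t) = 1329.7 − 277.7 × 0.1566 = 1286.2 Tg.

1290 Tg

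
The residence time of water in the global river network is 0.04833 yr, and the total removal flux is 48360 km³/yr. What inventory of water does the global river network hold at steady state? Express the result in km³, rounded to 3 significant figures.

τ = M/F ⇒ M = τ × F = 0.04833 × 48360 = 2337 km³.

2340 km³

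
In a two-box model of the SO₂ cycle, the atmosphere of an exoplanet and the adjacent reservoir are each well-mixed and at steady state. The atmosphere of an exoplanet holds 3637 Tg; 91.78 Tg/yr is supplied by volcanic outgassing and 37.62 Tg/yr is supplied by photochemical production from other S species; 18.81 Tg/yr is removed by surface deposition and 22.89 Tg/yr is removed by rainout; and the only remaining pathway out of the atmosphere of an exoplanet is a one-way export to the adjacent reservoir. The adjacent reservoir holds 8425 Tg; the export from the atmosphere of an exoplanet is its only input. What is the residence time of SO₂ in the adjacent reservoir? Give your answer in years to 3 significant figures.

Balance the atmosphere of an exoplanet: ΣF_in = 91.78 + 37.62 = 129.40 Tg/yr.
Export to the adjacent reservoir = ΣF_in − (18.81 + 22.89) = 87.700 Tg/yr.
At steady state the output of the adjacent reservoir equals its input, 87.700 Tg/yr.
τ = M / F = 8425 / 87.700 = 96.07 yr.

96.1 yr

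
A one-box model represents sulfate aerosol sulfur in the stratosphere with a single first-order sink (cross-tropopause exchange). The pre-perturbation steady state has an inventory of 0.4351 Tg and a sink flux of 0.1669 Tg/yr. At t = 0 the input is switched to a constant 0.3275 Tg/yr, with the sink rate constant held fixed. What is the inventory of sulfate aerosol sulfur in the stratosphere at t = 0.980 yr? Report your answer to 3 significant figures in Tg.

Residence time τ = M₀/F₀ = 2.607 yr. The eventual steady state is M_∞ = M₀·(F₁/F₀) = 0.4351 × 0.3275/0.1669 = 0.85378 Tg.
The anomaly ΔM(t) = M(t) − M_∞ decays as ΔM₀·e^(−t/τ) with ΔM₀ = 0.4351 − 0.85378 = −0.4187 Tg.
At t = 0.980 yr, e^(−t/τ) = e^(−0.3759) = 0.6867, so ΔM = −0.2875 Tg and M = 0.85378 − 0.2875 = 0.56629 Tg.

0.566 Tg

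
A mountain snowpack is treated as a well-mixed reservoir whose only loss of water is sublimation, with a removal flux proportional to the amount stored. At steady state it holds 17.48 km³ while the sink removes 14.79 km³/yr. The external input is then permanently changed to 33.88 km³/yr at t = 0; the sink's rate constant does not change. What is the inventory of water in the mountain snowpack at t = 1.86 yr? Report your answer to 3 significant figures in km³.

35.4 km³

Residence time τ = M₀/F₀ = 1.182 yr. The eventual steady state is M_∞ = M₀·(F₁/F₀) = 17.48 × 33.88/14.79 = 40.042 km³.
The anomaly ΔM(t) = M(t) − M_∞ decays as ΔM₀·e^(−t/τ) with ΔM₀ = 17.48 − 40.042 = −22.56 km³.
At t = 1.86 yr, e^(−t/τ) = e^(−1.574) = 0.2073, so ΔM = −4.676 km³ and M = 40.042 − 4.676 = 35.366 km³.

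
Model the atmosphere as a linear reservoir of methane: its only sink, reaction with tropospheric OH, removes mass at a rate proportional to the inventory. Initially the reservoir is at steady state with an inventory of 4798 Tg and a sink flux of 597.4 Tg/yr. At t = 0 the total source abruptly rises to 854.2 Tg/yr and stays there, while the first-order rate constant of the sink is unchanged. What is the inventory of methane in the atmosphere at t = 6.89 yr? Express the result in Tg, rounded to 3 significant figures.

The sink rate constant is k = F₀/M₀ = 597.4/4798 = 0.1245 yr⁻¹.
Solving dM/dt = F₁ − kM with M(0) = M₀ gives M(t) = F₁/k + (M₀ − F₁/k)·e^(−kt).
F₁/k = 854.2/0.1245 = 6860.5 Tg; kt = 0.1245 × 6.89 = 0.8579, e^(−kt) = 0.4241.
M(6.89) = 6860.5 + (4798 − 6860.5) × 0.4241 = 6860.5 − 874.6 = 5985.9 Tg.

5990 Tg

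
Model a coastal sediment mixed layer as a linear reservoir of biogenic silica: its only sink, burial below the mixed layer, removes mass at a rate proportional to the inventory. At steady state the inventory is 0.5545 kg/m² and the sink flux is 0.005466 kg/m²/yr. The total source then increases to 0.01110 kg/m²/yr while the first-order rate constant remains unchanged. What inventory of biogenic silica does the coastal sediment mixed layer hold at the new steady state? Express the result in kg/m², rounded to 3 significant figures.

1.13 kg/m²

Rate constant k = F/M = 0.005466 / 0.5545 = 0.009858 yr⁻¹.
At the new steady state, source = k·M_new ⇒ M_new = 0.01110 / 0.009858 = 1.126 kg/m².
(Equivalently M_new = M × F_new/F_old = 0.5545 × 0.01110/0.005466.)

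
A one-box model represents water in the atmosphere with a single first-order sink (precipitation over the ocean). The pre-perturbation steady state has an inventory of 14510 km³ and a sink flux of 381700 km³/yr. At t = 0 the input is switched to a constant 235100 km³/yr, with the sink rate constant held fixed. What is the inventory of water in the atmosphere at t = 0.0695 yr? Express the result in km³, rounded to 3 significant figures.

The sink rate constant is k = F₀/M₀ = 381700/14510 = 26.31 yr⁻¹.
Solving dM/dt = F₁ − kM with M(0) = M₀ gives M(t) = F₁/k + (M₀ − F₁/k)·e^(−kt).
F₁/k = 235100/26.31 = 8937.1 km³; kt = 26.31 × 0.0695 = 1.828, e^(−kt) = 0.1607.
M(0.0695) = 8937.1 + (14510 − 8937.1) × 0.1607 = 8937.1 + 895.5 = 9832.6 km³.

9830 km³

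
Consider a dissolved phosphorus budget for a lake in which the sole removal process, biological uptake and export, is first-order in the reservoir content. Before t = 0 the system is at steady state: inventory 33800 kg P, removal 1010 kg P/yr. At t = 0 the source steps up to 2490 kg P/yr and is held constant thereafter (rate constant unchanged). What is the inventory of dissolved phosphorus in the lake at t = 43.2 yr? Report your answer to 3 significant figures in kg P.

τ = M₀/F₀ = 33800/1010 = 33.47 yr; rate constant k = 1/τ.
New steady state M_∞ = F₁/k = F₁·τ = 2490 × 33.47 = 83329 kg P.
M(t) = M_∞ + (M₀ − M_∞)·e^(−t/τ); t/τ = 43.2/33.47 = 1.291, so e^(−t/τ) = 0.2750.
M(t) = 83329 − 49530 × 0.2750 = 69707 kg P.

69700 kg P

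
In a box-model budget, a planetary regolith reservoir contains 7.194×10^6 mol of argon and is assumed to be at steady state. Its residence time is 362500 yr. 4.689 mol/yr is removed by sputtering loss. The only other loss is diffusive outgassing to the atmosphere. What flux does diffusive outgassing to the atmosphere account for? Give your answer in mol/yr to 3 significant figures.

Total removal F = M/τ = 7.194×10^6 / 362500 = 19.85 mol/yr.
Diffusive outgassing to the atmosphere = F − (4.689) = 19.85 − 4.689 = 15.16 mol/yr.

15.2 mol/yr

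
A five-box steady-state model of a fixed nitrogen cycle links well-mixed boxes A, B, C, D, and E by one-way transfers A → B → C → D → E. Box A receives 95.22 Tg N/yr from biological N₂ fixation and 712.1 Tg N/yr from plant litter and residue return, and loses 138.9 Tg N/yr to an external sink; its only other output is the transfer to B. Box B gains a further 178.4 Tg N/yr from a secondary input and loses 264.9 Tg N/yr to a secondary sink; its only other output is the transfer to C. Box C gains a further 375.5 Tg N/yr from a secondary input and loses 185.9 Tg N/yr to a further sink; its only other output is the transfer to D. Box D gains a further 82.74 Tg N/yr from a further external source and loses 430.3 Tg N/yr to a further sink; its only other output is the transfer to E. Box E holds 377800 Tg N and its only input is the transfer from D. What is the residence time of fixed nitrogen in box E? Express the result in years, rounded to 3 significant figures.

Box A: F(A→B) = (95.22 + 712.1) − 138.9 = 668.42 Tg N/yr.
Box B: F(B→C) = (668.42 + 178.4) − 264.9 = 581.92 Tg N/yr.
Box C: F(C→D) = (581.92 + 375.5) − 185.9 = 771.52 Tg N/yr.
Box D: F(D→E) = (771.52 + 82.74) − 430.3 = 423.96 Tg N/yr.
Box E throughput = its input = 423.96 Tg N/yr; τ = 377800 / 423.96 = 891.1 yr.

891 yr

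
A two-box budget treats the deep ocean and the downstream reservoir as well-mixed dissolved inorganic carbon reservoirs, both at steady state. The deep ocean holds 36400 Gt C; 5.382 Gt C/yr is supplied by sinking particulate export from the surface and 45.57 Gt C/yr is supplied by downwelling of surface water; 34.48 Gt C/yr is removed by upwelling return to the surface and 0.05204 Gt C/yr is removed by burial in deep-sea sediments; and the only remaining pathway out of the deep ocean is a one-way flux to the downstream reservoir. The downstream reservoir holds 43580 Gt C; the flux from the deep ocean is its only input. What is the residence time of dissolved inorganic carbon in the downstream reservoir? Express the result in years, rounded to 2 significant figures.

2700 yr

Balance the deep ocean: ΣF_in = 5.382 + 45.57 = 50.952 Gt C/yr.
Flux to the downstream reservoir = ΣF_in − (34.48 + 0.05204) = 16.420 Gt C/yr.
At steady state the output of the downstream reservoir equals its input, 16.420 Gt C/yr.
τ = M / F = 43580 / 16.420 = 2654 yr.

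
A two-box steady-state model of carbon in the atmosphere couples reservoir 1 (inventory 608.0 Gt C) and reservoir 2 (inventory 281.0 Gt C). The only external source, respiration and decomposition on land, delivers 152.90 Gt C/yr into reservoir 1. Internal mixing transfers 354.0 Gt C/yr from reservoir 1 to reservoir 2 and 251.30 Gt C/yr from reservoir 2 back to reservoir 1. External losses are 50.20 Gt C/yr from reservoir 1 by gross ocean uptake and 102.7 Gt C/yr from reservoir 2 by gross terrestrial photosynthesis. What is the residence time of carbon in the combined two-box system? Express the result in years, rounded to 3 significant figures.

5.81 yr

Residence time in the combined system uses the total inventory and the total *external* removal — internal exchanges between the two boxes cancel.
M_total = 608.0 + 281.0 = 889.00 Gt C.
ΣF_external_out = 50.20 + 102.7 = 152.90 Gt C/yr.
τ = M_total / ΣF_ext = 889.00 / 152.90 = 5.814 yr.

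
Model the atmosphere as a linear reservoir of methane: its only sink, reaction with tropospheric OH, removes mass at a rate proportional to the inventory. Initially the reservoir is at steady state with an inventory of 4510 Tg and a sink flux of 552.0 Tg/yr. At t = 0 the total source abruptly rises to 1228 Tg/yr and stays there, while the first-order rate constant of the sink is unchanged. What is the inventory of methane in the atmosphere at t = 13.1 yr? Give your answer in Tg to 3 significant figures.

The sink rate constant is k = F₀/M₀ = 552.0/4510 = 0.1224 yr⁻¹.
Solving dM/dt = F₁ − kM with M(0) = M₀ gives M(t) = F₁/k + (M₀ − F₁/k)·e^(−kt).
F₁/k = 1228/0.1224 = 10033 Tg; kt = 0.1224 × 13.1 = 1.603, e^(−kt) = 0.2012.
M(13.1) = 10033 + (4510 − 10033) × 0.2012 = 10033 − 1111 = 8921.8 Tg.

8920 Tg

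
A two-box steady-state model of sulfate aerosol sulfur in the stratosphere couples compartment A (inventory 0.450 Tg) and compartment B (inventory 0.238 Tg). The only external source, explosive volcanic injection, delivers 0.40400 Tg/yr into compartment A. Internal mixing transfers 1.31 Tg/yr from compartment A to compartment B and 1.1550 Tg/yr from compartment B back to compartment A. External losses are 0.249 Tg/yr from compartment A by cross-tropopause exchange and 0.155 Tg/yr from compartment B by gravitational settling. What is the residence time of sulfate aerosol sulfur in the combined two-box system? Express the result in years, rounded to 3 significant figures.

For the system as a whole, the A↔B exchange is internal and contributes nothing to the throughput; only the external sinks remove mass.
M_total = 0.450 + 0.238 = 0.68800 Tg.
ΣF_external_out = 0.249 + 0.155 = 0.40400 Tg/yr.
τ = M_total / ΣF_ext = 0.68800 / 0.40400 = 1.703 yr.

1.70 yr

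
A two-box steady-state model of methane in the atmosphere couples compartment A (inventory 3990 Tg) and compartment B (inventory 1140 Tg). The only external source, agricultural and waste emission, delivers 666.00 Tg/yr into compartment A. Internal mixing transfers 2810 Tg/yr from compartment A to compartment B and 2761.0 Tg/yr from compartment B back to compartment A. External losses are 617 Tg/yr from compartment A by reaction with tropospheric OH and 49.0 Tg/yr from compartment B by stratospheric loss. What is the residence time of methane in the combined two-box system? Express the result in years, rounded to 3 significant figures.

7.70 yr

Residence time in the combined system uses the total inventory and the total *external* removal — internal exchanges between the two boxes cancel.
M_total = 3990 + 1140 = 5130.0 Tg.
ΣF_external_out = 617 + 49.0 = 666.00 Tg/yr.
τ = M_total / ΣF_ext = 5130.0 / 666.00 = 7.703 yr.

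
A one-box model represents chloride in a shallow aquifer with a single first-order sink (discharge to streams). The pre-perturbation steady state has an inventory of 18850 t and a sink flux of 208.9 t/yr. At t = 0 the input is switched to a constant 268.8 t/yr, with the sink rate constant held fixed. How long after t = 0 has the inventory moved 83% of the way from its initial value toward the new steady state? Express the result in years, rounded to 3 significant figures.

τ = M₀/F₀ = 18850/208.9 = 90.23 yr.
The remaining gap fraction is e^(−t/τ); 83% covered ⇒ e^(−t/τ) = 0.170.
t = −τ ln(0.170) = 90.23 × 1.772 = 159.9 yr.

160 yr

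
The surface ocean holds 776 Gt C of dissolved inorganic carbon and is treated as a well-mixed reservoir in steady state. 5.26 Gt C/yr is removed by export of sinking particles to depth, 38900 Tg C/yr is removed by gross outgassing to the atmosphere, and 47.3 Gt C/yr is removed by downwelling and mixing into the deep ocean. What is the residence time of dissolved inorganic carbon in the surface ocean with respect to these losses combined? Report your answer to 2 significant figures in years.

Convert the gross outgassing to the atmosphere flux: 38900 Tg C/yr = 38.90 Gt C/yr.
Total removal = 5.260 + 38.90 + 47.30 = 91.460 Gt C/yr.
τ = M / ΣF_out = 776 / 91.460 = 8.485 yr.

8.5 yr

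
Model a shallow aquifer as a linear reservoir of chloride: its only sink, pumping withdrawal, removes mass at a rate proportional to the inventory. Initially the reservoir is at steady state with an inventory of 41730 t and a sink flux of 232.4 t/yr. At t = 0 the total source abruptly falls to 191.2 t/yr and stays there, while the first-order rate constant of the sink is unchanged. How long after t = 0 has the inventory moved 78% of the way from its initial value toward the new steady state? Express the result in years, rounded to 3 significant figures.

τ = M₀/F₀ = 41730/232.4 = 179.6 yr.
The remaining gap fraction is e^(−t/τ); 78% covered ⇒ e^(−t/τ) = 0.220.
t = −τ ln(0.220) = 179.6 × 1.514 = 271.9 yr.

272 yr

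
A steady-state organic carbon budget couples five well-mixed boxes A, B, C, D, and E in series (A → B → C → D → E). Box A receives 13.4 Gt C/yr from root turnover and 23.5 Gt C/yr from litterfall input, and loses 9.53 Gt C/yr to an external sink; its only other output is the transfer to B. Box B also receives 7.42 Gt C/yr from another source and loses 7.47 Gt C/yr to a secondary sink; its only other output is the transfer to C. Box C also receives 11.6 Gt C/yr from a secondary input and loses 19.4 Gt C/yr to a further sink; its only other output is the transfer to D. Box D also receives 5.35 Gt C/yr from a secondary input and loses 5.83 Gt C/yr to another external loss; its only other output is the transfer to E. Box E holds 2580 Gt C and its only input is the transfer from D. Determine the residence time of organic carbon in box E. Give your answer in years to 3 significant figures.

Box A: F(A→B) = (13.4 + 23.5) − 9.53 = 27.370 Gt C/yr.
Box B: F(B→C) = (27.370 + 7.42) − 7.47 = 27.320 Gt C/yr.
Box C: F(C→D) = (27.320 + 11.6) − 19.4 = 19.520 Gt C/yr.
Box D: F(D→E) = (19.520 + 5.35) − 5.83 = 19.040 Gt C/yr.
Box E throughput = its input = 19.040 Gt C/yr; τ = 2580 / 19.040 = 135.5 yr.

136 yr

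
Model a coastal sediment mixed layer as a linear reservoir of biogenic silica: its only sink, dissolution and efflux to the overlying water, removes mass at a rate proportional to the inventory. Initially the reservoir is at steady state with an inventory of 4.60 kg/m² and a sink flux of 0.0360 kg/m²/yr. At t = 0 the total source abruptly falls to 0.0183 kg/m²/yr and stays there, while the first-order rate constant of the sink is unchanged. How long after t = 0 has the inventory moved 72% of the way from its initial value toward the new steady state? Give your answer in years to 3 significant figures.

163 yr

τ = M₀/F₀ = 4.60/0.0360 = 127.8 yr.
The remaining gap fraction is e^(−t/τ); 72% covered ⇒ e^(−t/τ) = 0.280.
t = −τ ln(0.280) = 127.8 × 1.273 = 162.7 yr.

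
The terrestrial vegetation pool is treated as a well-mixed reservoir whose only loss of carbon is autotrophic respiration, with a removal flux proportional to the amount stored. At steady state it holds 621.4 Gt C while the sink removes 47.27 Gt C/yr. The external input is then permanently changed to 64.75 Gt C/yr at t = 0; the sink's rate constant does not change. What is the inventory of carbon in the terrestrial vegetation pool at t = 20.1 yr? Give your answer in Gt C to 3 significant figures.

801 Gt C

The sink rate constant is k = F₀/M₀ = 47.27/621.4 = 0.07607 yr⁻¹.
Solving dM/dt = F₁ − kM with M(0) = M₀ gives M(t) = F₁/k + (M₀ − F₁/k)·e^(−kt).
F₁/k = 64.75/0.07607 = 851.19 Gt C; kt = 0.07607 × 20.1 = 1.529, e^(−kt) = 0.2168.
M(20.1) = 851.19 + (621.4 − 851.19) × 0.2168 = 851.19 − 49.81 = 801.38 Gt C.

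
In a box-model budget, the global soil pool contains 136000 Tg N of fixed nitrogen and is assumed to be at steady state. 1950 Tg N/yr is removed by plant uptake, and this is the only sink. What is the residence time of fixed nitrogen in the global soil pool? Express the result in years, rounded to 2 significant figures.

τ = M / F = 136000 / 1950 = 69.74 yr.

70 yr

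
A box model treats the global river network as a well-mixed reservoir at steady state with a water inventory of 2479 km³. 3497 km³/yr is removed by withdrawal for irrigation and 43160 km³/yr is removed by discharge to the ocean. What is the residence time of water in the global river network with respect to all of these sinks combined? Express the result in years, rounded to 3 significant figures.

0.0531 yr

Total removal flux = 3497 + 43160 = 46657 km³/yr.
τ = M / ΣF_out = 2479 / 46657 = 0.05313 yr.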